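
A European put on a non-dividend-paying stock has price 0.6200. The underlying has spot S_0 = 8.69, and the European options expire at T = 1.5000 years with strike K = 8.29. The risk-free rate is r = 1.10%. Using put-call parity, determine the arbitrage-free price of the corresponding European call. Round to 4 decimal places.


Answer: Call price = 1.1557

Derivation:
Put-call parity: C - P = S_0 * exp(-qT) - K * exp(-rT).
S_0 * exp(-qT) = 8.6900 * 1.00000000 = 8.69000000
K * exp(-rT) = 8.2900 * 0.98363538 = 8.15433730
C = P + S*exp(-qT) - K*exp(-rT)
C = 0.6200 + 8.69000000 - 8.15433730 = 1.1557


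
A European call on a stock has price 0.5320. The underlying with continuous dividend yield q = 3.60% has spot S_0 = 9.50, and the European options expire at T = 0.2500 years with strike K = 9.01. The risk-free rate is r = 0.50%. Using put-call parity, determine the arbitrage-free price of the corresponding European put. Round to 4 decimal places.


Answer: Put price = 0.1159

Derivation:
Put-call parity: C - P = S_0 * exp(-qT) - K * exp(-rT).
S_0 * exp(-qT) = 9.5000 * 0.99104038 = 9.41488360
K * exp(-rT) = 9.0100 * 0.99875078 = 8.99874454
P = C - S*exp(-qT) + K*exp(-rT)
P = 0.5320 - 9.41488360 + 8.99874454 = 0.1159


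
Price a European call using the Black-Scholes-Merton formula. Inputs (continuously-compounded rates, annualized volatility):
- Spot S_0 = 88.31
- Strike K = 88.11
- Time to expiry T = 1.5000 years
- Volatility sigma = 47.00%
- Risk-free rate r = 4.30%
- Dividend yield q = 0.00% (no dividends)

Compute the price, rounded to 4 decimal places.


d1 = (ln(S/K) + (r - q + 0.5*sigma^2) * T) / (sigma * sqrt(T)) = 0.40380502
d2 = d1 - sigma * sqrt(T) = -0.17182507
exp(-rT) = 0.93753611; exp(-qT) = 1.00000000
C = S_0 * exp(-qT) * N(d1) - K * exp(-rT) * N(d2)
N(d1) = 0.65682195; N(d2) = 0.43178753
C = 88.3100 * 1.00000000 * 0.65682195 - 88.1100 * 0.93753611 * 0.43178753 = 22.3356

Answer: Price = 22.3356


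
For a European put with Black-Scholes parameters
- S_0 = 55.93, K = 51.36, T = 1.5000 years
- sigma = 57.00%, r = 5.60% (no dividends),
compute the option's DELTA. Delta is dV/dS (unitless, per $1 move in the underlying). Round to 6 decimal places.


Answer: Delta = -0.277099

Derivation:
d1 = 0.5914819402; d2 = -0.1066226365
phi(d1) = 0.3349198679; exp(-qT) = 1.0000000000; exp(-rT) = 0.9194312561
N(-d1) = 0.2770987761
Delta = -exp(-qT) * N(-d1) = -1.0000000000 * 0.2770987761 = -0.277099


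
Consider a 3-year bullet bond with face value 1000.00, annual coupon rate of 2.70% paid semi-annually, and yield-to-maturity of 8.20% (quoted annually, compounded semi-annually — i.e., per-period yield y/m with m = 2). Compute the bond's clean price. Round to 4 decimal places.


Answer: Price = 856.3094

Derivation:
Coupon per period c = face * coupon_rate / m = 13.500000
Periods per year m = 2; per-period yield y/m = 0.041000
Number of cashflows N = 6
Cashflows (t years, CF_t, discount factor 1/(1+y/m)^(m*t), PV):
  t = 0.5000: CF_t = 13.500000, DF = 0.960615, PV = 12.968300
  t = 1.0000: CF_t = 13.500000, DF = 0.922781, PV = 12.457541
  t = 1.5000: CF_t = 13.500000, DF = 0.886437, PV = 11.966898
  t = 2.0000: CF_t = 13.500000, DF = 0.851524, PV = 11.495579
  t = 2.5000: CF_t = 13.500000, DF = 0.817987, PV = 11.042823
  t = 3.0000: CF_t = 1013.500000, DF = 0.785770, PV = 796.378223
Price P = sum_t PV_t = 856.309364


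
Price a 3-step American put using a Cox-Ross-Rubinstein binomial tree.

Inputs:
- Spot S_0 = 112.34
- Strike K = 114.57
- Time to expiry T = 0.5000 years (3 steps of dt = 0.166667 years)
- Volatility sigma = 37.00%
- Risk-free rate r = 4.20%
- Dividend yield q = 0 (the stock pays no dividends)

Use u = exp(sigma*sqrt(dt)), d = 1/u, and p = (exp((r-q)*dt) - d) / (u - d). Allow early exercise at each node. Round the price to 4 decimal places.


Answer: Price = V(0,0) = 12.7545

Derivation:
dt = T/N = 0.166667
u = exp(sigma*sqrt(dt)) = 1.163057; d = 1/u = 0.859803
p = (exp((r-q)*dt) - d) / (u - d) = 0.485473
Discount per step: exp(-r*dt) = 0.993024
Stock lattice S(k, i) with i counting down-moves:
  k=0: S(0,0) = 112.3400
  k=1: S(1,0) = 130.6578; S(1,1) = 96.5903
  k=2: S(2,0) = 151.9625; S(2,1) = 112.3400; S(2,2) = 83.0486
  k=3: S(3,0) = 176.7410; S(3,1) = 130.6578; S(3,2) = 96.5903; S(3,3) = 71.4055
Terminal payoffs V(N, i) = max(K - S_T, 0):
  V(3,0) = 0.000000; V(3,1) = 0.000000; V(3,2) = 17.979720; V(3,3) = 43.164537
Backward induction: V(k, i) = exp(-r*dt) * [p * V(k+1, i) + (1-p) * V(k+1, i+1)]; then take max(V_cont, immediate exercise) for American.
  V(2,0) = exp(-r*dt) * [p*0.000000 + (1-p)*0.000000] = 0.000000; exercise = 0.000000; V(2,0) = max -> 0.000000
  V(2,1) = exp(-r*dt) * [p*0.000000 + (1-p)*17.979720] = 9.186527; exercise = 2.230000; V(2,1) = max -> 9.186527
  V(2,2) = exp(-r*dt) * [p*17.979720 + (1-p)*43.164537] = 30.722188; exercise = 31.521377; V(2,2) = max -> 31.521377
  V(1,0) = exp(-r*dt) * [p*0.000000 + (1-p)*9.186527] = 4.693748; exercise = 0.000000; V(1,0) = max -> 4.693748
  V(1,1) = exp(-r*dt) * [p*9.186527 + (1-p)*31.521377] = 20.534175; exercise = 17.979720; V(1,1) = max -> 20.534175
  V(0,0) = exp(-r*dt) * [p*4.693748 + (1-p)*20.534175] = 12.754487; exercise = 2.230000; V(0,0) = max -> 12.754487


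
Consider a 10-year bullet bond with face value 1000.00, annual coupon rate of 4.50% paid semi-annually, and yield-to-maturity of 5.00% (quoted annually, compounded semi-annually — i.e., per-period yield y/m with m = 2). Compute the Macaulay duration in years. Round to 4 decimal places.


Coupon per period c = face * coupon_rate / m = 22.500000
Periods per year m = 2; per-period yield y/m = 0.025000
Number of cashflows N = 20
Cashflows (t years, CF_t, discount factor 1/(1+y/m)^(m*t), PV):
  t = 0.5000: CF_t = 22.500000, DF = 0.975610, PV = 21.951220
  t = 1.0000: CF_t = 22.500000, DF = 0.951814, PV = 21.415824
  t = 1.5000: CF_t = 22.500000, DF = 0.928599, PV = 20.893487
  t = 2.0000: CF_t = 22.500000, DF = 0.905951, PV = 20.383890
  t = 2.5000: CF_t = 22.500000, DF = 0.883854, PV = 19.886721
  t = 3.0000: CF_t = 22.500000, DF = 0.862297, PV = 19.401679
  t = 3.5000: CF_t = 22.500000, DF = 0.841265, PV = 18.928468
  t = 4.0000: CF_t = 22.500000, DF = 0.820747, PV = 18.466798
  t = 4.5000: CF_t = 22.500000, DF = 0.800728, PV = 18.016388
  t = 5.0000: CF_t = 22.500000, DF = 0.781198, PV = 17.576964
  t = 5.5000: CF_t = 22.500000, DF = 0.762145, PV = 17.148258
  t = 6.0000: CF_t = 22.500000, DF = 0.743556, PV = 16.730007
  t = 6.5000: CF_t = 22.500000, DF = 0.725420, PV = 16.321958
  t = 7.0000: CF_t = 22.500000, DF = 0.707727, PV = 15.923862
  t = 7.5000: CF_t = 22.500000, DF = 0.690466, PV = 15.535475
  t = 8.0000: CF_t = 22.500000, DF = 0.673625, PV = 15.156561
  t = 8.5000: CF_t = 22.500000, DF = 0.657195, PV = 14.786889
  t = 9.0000: CF_t = 22.500000, DF = 0.641166, PV = 14.426233
  t = 9.5000: CF_t = 22.500000, DF = 0.625528, PV = 14.074374
  t = 10.0000: CF_t = 1022.500000, DF = 0.610271, PV = 624.002039
Price P = sum_t PV_t = 961.027094
Macaulay numerator sum_t t * PV_t:
  t * PV_t at t = 0.5000: 10.975610
  t * PV_t at t = 1.0000: 21.415824
  t * PV_t at t = 1.5000: 31.340230
  t * PV_t at t = 2.0000: 40.767779
  t * PV_t at t = 2.5000: 49.716804
  t * PV_t at t = 3.0000: 58.205038
  t * PV_t at t = 3.5000: 66.249637
  t * PV_t at t = 4.0000: 73.867191
  t * PV_t at t = 4.5000: 81.073747
  t * PV_t at t = 5.0000: 87.884820
  t * PV_t at t = 5.5000: 94.315417
  t * PV_t at t = 6.0000: 100.380044
  t * PV_t at t = 6.5000: 106.092730
  t * PV_t at t = 7.0000: 111.467033
  t * PV_t at t = 7.5000: 116.516063
  t * PV_t at t = 8.0000: 121.252488
  t * PV_t at t = 8.5000: 125.688555
  t * PV_t at t = 9.0000: 129.836097
  t * PV_t at t = 9.5000: 133.706549
  t * PV_t at t = 10.0000: 6240.020391
Macaulay duration D = (sum_t t * PV_t) / P = 7800.772047 / 961.027094 = 8.117120

Answer: Macaulay duration = 8.1171 years


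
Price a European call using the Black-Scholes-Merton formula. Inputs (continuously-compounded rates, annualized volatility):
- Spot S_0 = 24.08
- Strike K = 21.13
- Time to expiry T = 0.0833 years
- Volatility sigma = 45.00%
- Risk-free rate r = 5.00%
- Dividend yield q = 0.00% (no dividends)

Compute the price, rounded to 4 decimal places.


d1 = (ln(S/K) + (r - q + 0.5*sigma^2) * T) / (sigma * sqrt(T)) = 1.10324385
d2 = d1 - sigma * sqrt(T) = 0.97336602
exp(-rT) = 0.99584366; exp(-qT) = 1.00000000
C = S_0 * exp(-qT) * N(d1) - K * exp(-rT) * N(d2)
N(d1) = 0.86503936; N(d2) = 0.83481429
C = 24.0800 * 1.00000000 * 0.86503936 - 21.1300 * 0.99584366 * 0.83481429 = 3.2638

Answer: Price = 3.2638


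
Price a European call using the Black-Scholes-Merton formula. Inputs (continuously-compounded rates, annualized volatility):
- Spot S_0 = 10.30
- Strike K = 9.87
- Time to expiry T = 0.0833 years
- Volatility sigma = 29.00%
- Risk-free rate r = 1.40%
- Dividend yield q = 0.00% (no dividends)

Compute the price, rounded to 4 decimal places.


d1 = (ln(S/K) + (r - q + 0.5*sigma^2) * T) / (sigma * sqrt(T)) = 0.56527535
d2 = d1 - sigma * sqrt(T) = 0.48157631
exp(-rT) = 0.99883448; exp(-qT) = 1.00000000
C = S_0 * exp(-qT) * N(d1) - K * exp(-rT) * N(d2)
N(d1) = 0.71405675; N(d2) = 0.68494652
C = 10.3000 * 1.00000000 * 0.71405675 - 9.8700 * 0.99883448 * 0.68494652 = 0.6022

Answer: Price = 0.6022


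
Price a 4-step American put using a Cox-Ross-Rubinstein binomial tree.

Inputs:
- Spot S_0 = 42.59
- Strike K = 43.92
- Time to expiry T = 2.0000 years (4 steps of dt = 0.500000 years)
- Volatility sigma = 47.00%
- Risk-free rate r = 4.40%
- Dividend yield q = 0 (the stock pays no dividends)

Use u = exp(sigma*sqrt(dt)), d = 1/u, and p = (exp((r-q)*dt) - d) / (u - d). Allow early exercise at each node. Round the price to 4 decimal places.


dt = T/N = 0.500000
u = exp(sigma*sqrt(dt)) = 1.394227; d = 1/u = 0.717243
p = (exp((r-q)*dt) - d) / (u - d) = 0.450529
Discount per step: exp(-r*dt) = 0.978240
Stock lattice S(k, i) with i counting down-moves:
  k=0: S(0,0) = 42.5900
  k=1: S(1,0) = 59.3801; S(1,1) = 30.5474
  k=2: S(2,0) = 82.7894; S(2,1) = 42.5900; S(2,2) = 21.9099
  k=3: S(3,0) = 115.4272; S(3,1) = 59.3801; S(3,2) = 30.5474; S(3,3) = 15.7147
  k=4: S(4,0) = 160.9317; S(4,1) = 82.7894; S(4,2) = 42.5900; S(4,3) = 21.9099; S(4,4) = 11.2713
Terminal payoffs V(N, i) = max(K - S_T, 0):
  V(4,0) = 0.000000; V(4,1) = 0.000000; V(4,2) = 1.330000; V(4,3) = 22.010089; V(4,4) = 32.648711
Backward induction: V(k, i) = exp(-r*dt) * [p * V(k+1, i) + (1-p) * V(k+1, i+1)]; then take max(V_cont, immediate exercise) for American.
  V(3,0) = exp(-r*dt) * [p*0.000000 + (1-p)*0.000000] = 0.000000; exercise = 0.000000; V(3,0) = max -> 0.000000
  V(3,1) = exp(-r*dt) * [p*0.000000 + (1-p)*1.330000] = 0.714895; exercise = 0.000000; V(3,1) = max -> 0.714895
  V(3,2) = exp(-r*dt) * [p*1.330000 + (1-p)*22.010089] = 12.416920; exercise = 13.372609; V(3,2) = max -> 13.372609
  V(3,3) = exp(-r*dt) * [p*22.010089 + (1-p)*32.648711] = 27.249574; exercise = 28.205263; V(3,3) = max -> 28.205263
  V(2,0) = exp(-r*dt) * [p*0.000000 + (1-p)*0.714895] = 0.384267; exercise = 0.000000; V(2,0) = max -> 0.384267
  V(2,1) = exp(-r*dt) * [p*0.714895 + (1-p)*13.372609] = 7.503051; exercise = 1.330000; V(2,1) = max -> 7.503051
  V(2,2) = exp(-r*dt) * [p*13.372609 + (1-p)*28.205263] = 21.054400; exercise = 22.010089; V(2,2) = max -> 22.010089
  V(1,0) = exp(-r*dt) * [p*0.384267 + (1-p)*7.503051] = 4.202360; exercise = 0.000000; V(1,0) = max -> 4.202360
  V(1,1) = exp(-r*dt) * [p*7.503051 + (1-p)*22.010089] = 15.137538; exercise = 13.372609; V(1,1) = max -> 15.137538
  V(0,0) = exp(-r*dt) * [p*4.202360 + (1-p)*15.137538] = 9.988741; exercise = 1.330000; V(0,0) = max -> 9.988741

Answer: Price = V(0,0) = 9.9887


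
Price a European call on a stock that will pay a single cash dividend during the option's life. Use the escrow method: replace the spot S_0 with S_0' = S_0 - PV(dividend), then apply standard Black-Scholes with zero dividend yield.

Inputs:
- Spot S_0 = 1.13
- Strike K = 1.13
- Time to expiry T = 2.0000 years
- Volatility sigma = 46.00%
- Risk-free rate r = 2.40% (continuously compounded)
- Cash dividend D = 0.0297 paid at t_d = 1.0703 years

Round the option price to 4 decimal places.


PV(D) = D * exp(-r * t_d) = 0.0297 * 0.97463991 = 0.02894681
S_0' = S_0 - PV(D) = 1.1300 - 0.02894681 = 1.10105319
d1 = (ln(S_0'/K) + (r + sigma^2/2)*T) / (sigma*sqrt(T)) = 0.35916342
d2 = d1 - sigma*sqrt(T) = -0.29137482
exp(-rT) = 0.95313379
N(d1) = 0.64026358; N(d2) = 0.38538234
C = S_0' * N(d1) - K * exp(-rT) * N(d2) = 1.10105319 * 0.64026358 - 1.1300 * 0.95313379 * 0.38538234 = 0.2899

Answer: Price = 0.2899


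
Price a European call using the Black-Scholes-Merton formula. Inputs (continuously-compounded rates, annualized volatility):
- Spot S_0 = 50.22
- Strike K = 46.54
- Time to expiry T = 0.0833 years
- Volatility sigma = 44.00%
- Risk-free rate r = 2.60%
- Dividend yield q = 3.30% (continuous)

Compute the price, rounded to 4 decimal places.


Answer: Price = 4.6837

Derivation:
d1 = (ln(S/K) + (r - q + 0.5*sigma^2) * T) / (sigma * sqrt(T)) = 0.65816559
d2 = d1 - sigma * sqrt(T) = 0.53117393
exp(-rT) = 0.99783654; exp(-qT) = 0.99725487
C = S_0 * exp(-qT) * N(d1) - K * exp(-rT) * N(d2)
N(d1) = 0.74478413; N(d2) = 0.70235087
C = 50.2200 * 0.99725487 * 0.74478413 - 46.5400 * 0.99783654 * 0.70235087 = 4.6837


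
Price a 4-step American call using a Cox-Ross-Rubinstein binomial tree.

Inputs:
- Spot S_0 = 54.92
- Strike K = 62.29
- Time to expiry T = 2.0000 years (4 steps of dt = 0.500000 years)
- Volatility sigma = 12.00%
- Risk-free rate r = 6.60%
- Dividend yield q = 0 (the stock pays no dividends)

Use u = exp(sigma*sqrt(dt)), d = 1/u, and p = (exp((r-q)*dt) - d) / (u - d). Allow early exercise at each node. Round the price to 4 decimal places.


Answer: Price = V(0,0) = 3.6955

Derivation:
dt = T/N = 0.500000
u = exp(sigma*sqrt(dt)) = 1.088557; d = 1/u = 0.918647
p = (exp((r-q)*dt) - d) / (u - d) = 0.676261
Discount per step: exp(-r*dt) = 0.967539
Stock lattice S(k, i) with i counting down-moves:
  k=0: S(0,0) = 54.9200
  k=1: S(1,0) = 59.7835; S(1,1) = 50.4521
  k=2: S(2,0) = 65.0778; S(2,1) = 54.9200; S(2,2) = 46.3477
  k=3: S(3,0) = 70.8409; S(3,1) = 59.7835; S(3,2) = 50.4521; S(3,3) = 42.5772
  k=4: S(4,0) = 77.1143; S(4,1) = 65.0778; S(4,2) = 54.9200; S(4,3) = 46.3477; S(4,4) = 39.1134
Terminal payoffs V(N, i) = max(S_T - K, 0):
  V(4,0) = 14.824308; V(4,1) = 2.787783; V(4,2) = 0.000000; V(4,3) = 0.000000; V(4,4) = 0.000000
Backward induction: V(k, i) = exp(-r*dt) * [p * V(k+1, i) + (1-p) * V(k+1, i+1)]; then take max(V_cont, immediate exercise) for American.
  V(3,0) = exp(-r*dt) * [p*14.824308 + (1-p)*2.787783] = 10.572888; exercise = 8.550865; V(3,0) = max -> 10.572888
  V(3,1) = exp(-r*dt) * [p*2.787783 + (1-p)*0.000000] = 1.824070; exercise = 0.000000; V(3,1) = max -> 1.824070
  V(3,2) = exp(-r*dt) * [p*0.000000 + (1-p)*0.000000] = 0.000000; exercise = 0.000000; V(3,2) = max -> 0.000000
  V(3,3) = exp(-r*dt) * [p*0.000000 + (1-p)*0.000000] = 0.000000; exercise = 0.000000; V(3,3) = max -> 0.000000
  V(2,0) = exp(-r*dt) * [p*10.572888 + (1-p)*1.824070] = 7.489284; exercise = 2.787783; V(2,0) = max -> 7.489284
  V(2,1) = exp(-r*dt) * [p*1.824070 + (1-p)*0.000000] = 1.193504; exercise = 0.000000; V(2,1) = max -> 1.193504
  V(2,2) = exp(-r*dt) * [p*0.000000 + (1-p)*0.000000] = 0.000000; exercise = 0.000000; V(2,2) = max -> 0.000000
  V(1,0) = exp(-r*dt) * [p*7.489284 + (1-p)*1.193504] = 5.274144; exercise = 0.000000; V(1,0) = max -> 5.274144
  V(1,1) = exp(-r*dt) * [p*1.193504 + (1-p)*0.000000] = 0.780920; exercise = 0.000000; V(1,1) = max -> 0.780920
  V(0,0) = exp(-r*dt) * [p*5.274144 + (1-p)*0.780920] = 3.695525; exercise = 0.000000; V(0,0) = max -> 3.695525


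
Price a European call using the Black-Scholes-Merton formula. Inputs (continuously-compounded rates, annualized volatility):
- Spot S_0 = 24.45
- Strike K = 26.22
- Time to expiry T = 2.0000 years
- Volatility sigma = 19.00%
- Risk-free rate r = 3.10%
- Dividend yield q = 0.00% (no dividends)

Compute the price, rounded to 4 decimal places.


Answer: Price = 2.5277

Derivation:
d1 = (ln(S/K) + (r - q + 0.5*sigma^2) * T) / (sigma * sqrt(T)) = 0.10497833
d2 = d1 - sigma * sqrt(T) = -0.16372225
exp(-rT) = 0.93988289; exp(-qT) = 1.00000000
C = S_0 * exp(-qT) * N(d1) - K * exp(-rT) * N(d2)
N(d1) = 0.54180350; N(d2) = 0.43497490
C = 24.4500 * 1.00000000 * 0.54180350 - 26.2200 * 0.93988289 * 0.43497490 = 2.5277


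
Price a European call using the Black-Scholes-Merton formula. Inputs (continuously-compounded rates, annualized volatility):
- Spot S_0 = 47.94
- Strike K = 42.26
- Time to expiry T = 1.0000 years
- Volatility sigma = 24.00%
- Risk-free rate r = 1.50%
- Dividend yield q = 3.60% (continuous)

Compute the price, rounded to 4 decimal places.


d1 = (ln(S/K) + (r - q + 0.5*sigma^2) * T) / (sigma * sqrt(T)) = 0.55795507
d2 = d1 - sigma * sqrt(T) = 0.31795507
exp(-rT) = 0.98511194; exp(-qT) = 0.96464029
C = S_0 * exp(-qT) * N(d1) - K * exp(-rT) * N(d2)
N(d1) = 0.71156247; N(d2) = 0.62474049
C = 47.9400 * 0.96464029 * 0.71156247 - 42.2600 * 0.98511194 * 0.62474049 = 6.8976

Answer: Price = 6.8976


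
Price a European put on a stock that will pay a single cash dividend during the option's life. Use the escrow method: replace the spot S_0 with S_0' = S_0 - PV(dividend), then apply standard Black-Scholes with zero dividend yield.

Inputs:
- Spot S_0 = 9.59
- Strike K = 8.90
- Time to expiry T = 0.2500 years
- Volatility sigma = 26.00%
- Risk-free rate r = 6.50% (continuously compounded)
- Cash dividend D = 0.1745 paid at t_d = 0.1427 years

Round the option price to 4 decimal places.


PV(D) = D * exp(-r * t_d) = 0.1745 * 0.99076738 = 0.17288891
S_0' = S_0 - PV(D) = 9.5900 - 0.17288891 = 9.41711109
d1 = (ln(S_0'/K) + (r + sigma^2/2)*T) / (sigma*sqrt(T)) = 0.62443913
d2 = d1 - sigma*sqrt(T) = 0.49443913
exp(-rT) = 0.98388132
N(-d1) = 0.26616962; N(-d2) = 0.31049804
P = K * exp(-rT) * N(-d2) - S_0' * N(-d1) = 8.9000 * 0.98388132 * 0.31049804 - 9.41711109 * 0.26616962 = 0.2123

Answer: Price = 0.2123


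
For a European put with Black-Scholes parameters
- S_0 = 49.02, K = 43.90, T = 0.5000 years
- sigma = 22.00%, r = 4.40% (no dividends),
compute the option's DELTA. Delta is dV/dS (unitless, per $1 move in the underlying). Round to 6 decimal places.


Answer: Delta = -0.176619

Derivation:
d1 = 0.9283287248; d2 = 0.7727652329
phi(d1) = 0.2592828719; exp(-qT) = 1.0000000000; exp(-rT) = 0.9782402351
N(-d1) = 0.1766185391
Delta = -exp(-qT) * N(-d1) = -1.0000000000 * 0.1766185391 = -0.176619


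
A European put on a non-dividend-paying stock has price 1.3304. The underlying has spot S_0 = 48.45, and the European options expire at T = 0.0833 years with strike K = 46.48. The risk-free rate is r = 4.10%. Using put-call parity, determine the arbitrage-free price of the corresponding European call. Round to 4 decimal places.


Put-call parity: C - P = S_0 * exp(-qT) - K * exp(-rT).
S_0 * exp(-qT) = 48.4500 * 1.00000000 = 48.45000000
K * exp(-rT) = 46.4800 * 0.99659053 = 46.32152763
C = P + S*exp(-qT) - K*exp(-rT)
C = 1.3304 + 48.45000000 - 46.32152763 = 3.4589

Answer: Call price = 3.4589


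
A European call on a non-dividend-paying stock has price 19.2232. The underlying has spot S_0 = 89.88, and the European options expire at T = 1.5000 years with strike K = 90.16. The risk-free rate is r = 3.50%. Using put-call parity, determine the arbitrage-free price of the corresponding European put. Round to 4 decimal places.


Answer: Put price = 14.8919

Derivation:
Put-call parity: C - P = S_0 * exp(-qT) - K * exp(-rT).
S_0 * exp(-qT) = 89.8800 * 1.00000000 = 89.88000000
K * exp(-rT) = 90.1600 * 0.94885432 = 85.54870559
P = C - S*exp(-qT) + K*exp(-rT)
P = 19.2232 - 89.88000000 + 85.54870559 = 14.8919


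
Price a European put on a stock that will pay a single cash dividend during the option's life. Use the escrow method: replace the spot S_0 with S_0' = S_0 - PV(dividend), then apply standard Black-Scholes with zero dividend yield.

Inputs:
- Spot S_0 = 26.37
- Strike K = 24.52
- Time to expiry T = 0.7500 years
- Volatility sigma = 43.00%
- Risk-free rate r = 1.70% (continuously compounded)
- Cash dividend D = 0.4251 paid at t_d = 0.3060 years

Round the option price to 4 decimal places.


Answer: Price = 2.8986

Derivation:
PV(D) = D * exp(-r * t_d) = 0.4251 * 0.99481151 = 0.42289437
S_0' = S_0 - PV(D) = 26.3700 - 0.42289437 = 25.94710563
d1 = (ln(S_0'/K) + (r + sigma^2/2)*T) / (sigma*sqrt(T)) = 0.37234650
d2 = d1 - sigma*sqrt(T) = -0.00004443
exp(-rT) = 0.98733094
N(-d1) = 0.35481744; N(-d2) = 0.50001772
P = K * exp(-rT) * N(-d2) - S_0' * N(-d1) = 24.5200 * 0.98733094 * 0.50001772 - 25.94710563 * 0.35481744 = 2.8986


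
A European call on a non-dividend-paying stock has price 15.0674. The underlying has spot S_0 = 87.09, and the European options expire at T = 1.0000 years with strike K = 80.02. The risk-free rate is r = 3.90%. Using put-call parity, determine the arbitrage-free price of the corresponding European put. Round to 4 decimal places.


Put-call parity: C - P = S_0 * exp(-qT) - K * exp(-rT).
S_0 * exp(-qT) = 87.0900 * 1.00000000 = 87.09000000
K * exp(-rT) = 80.0200 * 0.96175071 = 76.95929175
P = C - S*exp(-qT) + K*exp(-rT)
P = 15.0674 - 87.09000000 + 76.95929175 = 4.9367

Answer: Put price = 4.9367


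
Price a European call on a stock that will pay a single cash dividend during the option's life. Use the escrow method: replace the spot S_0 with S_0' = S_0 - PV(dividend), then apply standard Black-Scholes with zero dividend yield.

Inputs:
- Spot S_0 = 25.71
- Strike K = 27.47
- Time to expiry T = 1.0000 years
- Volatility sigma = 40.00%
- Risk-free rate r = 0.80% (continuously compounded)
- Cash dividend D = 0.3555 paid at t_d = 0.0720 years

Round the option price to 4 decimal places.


PV(D) = D * exp(-r * t_d) = 0.3555 * 0.99942417 = 0.35529529
S_0' = S_0 - PV(D) = 25.7100 - 0.35529529 = 25.35470471
d1 = (ln(S_0'/K) + (r + sigma^2/2)*T) / (sigma*sqrt(T)) = 0.01967451
d2 = d1 - sigma*sqrt(T) = -0.38032549
exp(-rT) = 0.99203191
N(d1) = 0.50784849; N(d2) = 0.35185191
C = S_0' * N(d1) - K * exp(-rT) * N(d2) = 25.35470471 * 0.50784849 - 27.4700 * 0.99203191 * 0.35185191 = 3.2880

Answer: Price = 3.2880


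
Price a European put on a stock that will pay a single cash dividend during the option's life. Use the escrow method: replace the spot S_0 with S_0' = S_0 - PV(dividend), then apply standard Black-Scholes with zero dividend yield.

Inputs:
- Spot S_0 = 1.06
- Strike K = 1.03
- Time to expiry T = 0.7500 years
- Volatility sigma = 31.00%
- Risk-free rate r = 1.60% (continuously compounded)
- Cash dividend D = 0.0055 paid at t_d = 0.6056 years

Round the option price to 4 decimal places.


PV(D) = D * exp(-r * t_d) = 0.0055 * 0.99035719 = 0.00544696
S_0' = S_0 - PV(D) = 1.0600 - 0.00544696 = 1.05455304
d1 = (ln(S_0'/K) + (r + sigma^2/2)*T) / (sigma*sqrt(T)) = 0.26668260
d2 = d1 - sigma*sqrt(T) = -0.00178527
exp(-rT) = 0.98807171
N(-d1) = 0.39485677; N(-d2) = 0.50071222
P = K * exp(-rT) * N(-d2) - S_0' * N(-d1) = 1.0300 * 0.98807171 * 0.50071222 - 1.05455304 * 0.39485677 = 0.0932

Answer: Price = 0.0932


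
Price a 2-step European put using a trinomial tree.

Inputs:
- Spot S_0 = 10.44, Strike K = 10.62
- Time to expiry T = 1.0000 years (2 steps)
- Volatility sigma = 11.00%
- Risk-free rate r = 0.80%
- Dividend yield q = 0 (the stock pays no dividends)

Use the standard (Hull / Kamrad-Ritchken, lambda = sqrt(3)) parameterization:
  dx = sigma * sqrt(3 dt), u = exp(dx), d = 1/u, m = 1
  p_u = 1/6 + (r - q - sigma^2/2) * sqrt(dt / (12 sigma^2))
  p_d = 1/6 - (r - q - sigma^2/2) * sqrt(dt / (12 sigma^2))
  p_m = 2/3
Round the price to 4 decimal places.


Answer: Price = V(0,0) = 0.4817

Derivation:
dt = T/N = 0.500000; dx = sigma*sqrt(3*dt) = 0.134722
u = exp(dx) = 1.144219; d = 1/u = 0.873959
p_u = 0.170285, p_m = 0.666667, p_d = 0.163048
Discount per step: exp(-r*dt) = 0.996008
Stock lattice S(k, j) with j the centered position index:
  k=0: S(0,+0) = 10.4400
  k=1: S(1,-1) = 9.1241; S(1,+0) = 10.4400; S(1,+1) = 11.9456
  k=2: S(2,-2) = 7.9741; S(2,-1) = 9.1241; S(2,+0) = 10.4400; S(2,+1) = 11.9456; S(2,+2) = 13.6684
Terminal payoffs V(N, j) = max(K - S_T, 0):
  V(2,-2) = 2.645885; V(2,-1) = 1.495869; V(2,+0) = 0.180000; V(2,+1) = 0.000000; V(2,+2) = 0.000000
Backward induction: V(k, j) = exp(-r*dt) * [p_u * V(k+1, j+1) + p_m * V(k+1, j) + p_d * V(k+1, j-1)]
  V(1,-1) = exp(-r*dt) * [p_u*0.180000 + p_m*1.495869 + p_d*2.645885] = 1.453478
  V(1,+0) = exp(-r*dt) * [p_u*0.000000 + p_m*0.180000 + p_d*1.495869] = 0.362446
  V(1,+1) = exp(-r*dt) * [p_u*0.000000 + p_m*0.000000 + p_d*0.180000] = 0.029231
  V(0,+0) = exp(-r*dt) * [p_u*0.029231 + p_m*0.362446 + p_d*1.453478] = 0.481665


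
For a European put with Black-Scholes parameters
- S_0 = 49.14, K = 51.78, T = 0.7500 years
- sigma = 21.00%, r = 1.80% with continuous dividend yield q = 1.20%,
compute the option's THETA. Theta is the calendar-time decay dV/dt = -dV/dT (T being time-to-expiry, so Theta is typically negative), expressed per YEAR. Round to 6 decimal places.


Answer: Theta = -2.066120

Derivation:
d1 = -0.1720674656; d2 = -0.3539328003
phi(d1) = 0.3930799945; exp(-qT) = 0.9910403788; exp(-rT) = 0.9865907163
Theta = -S*exp(-qT)*phi(d1)*sigma/(2*sqrt(T)) + r*K*exp(-rT)*N(-d2) - q*S*exp(-qT)*N(-d1)
N(-d1) = 0.5683077550; N(-d2) = 0.6383053775; sqrt(T) = 0.8660254038
Term 1 = -49.1400 * 0.9910403788 * 0.3930799945 * 0.2100 / (2 * 0.8660254038) = -2.3209517416
Term 2 = 0.0180 * 51.7800 * 0.9865907163 * 0.6383053775 = 0.5869486106
Term 3 = -0.0120 * 49.1400 * 0.9910403788 * 0.5683077550 = -0.3321171712
Theta = -2.3209517416 + (0.5869486106) + (-0.3321171712) = -2.066120


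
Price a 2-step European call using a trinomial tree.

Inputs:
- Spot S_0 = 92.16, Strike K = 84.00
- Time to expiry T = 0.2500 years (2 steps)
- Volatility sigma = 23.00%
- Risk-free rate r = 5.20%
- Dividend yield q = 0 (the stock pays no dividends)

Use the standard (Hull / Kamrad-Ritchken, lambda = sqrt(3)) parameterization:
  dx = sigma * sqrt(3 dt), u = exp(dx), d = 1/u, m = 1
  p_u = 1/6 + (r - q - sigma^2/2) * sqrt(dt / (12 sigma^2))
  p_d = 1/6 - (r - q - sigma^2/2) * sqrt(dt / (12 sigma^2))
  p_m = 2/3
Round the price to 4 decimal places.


Answer: Price = V(0,0) = 10.3955

Derivation:
dt = T/N = 0.125000; dx = sigma*sqrt(3*dt) = 0.140846
u = exp(dx) = 1.151247; d = 1/u = 0.868623
p_u = 0.178004, p_m = 0.666667, p_d = 0.155329
Discount per step: exp(-r*dt) = 0.993521
Stock lattice S(k, j) with j the centered position index:
  k=0: S(0,+0) = 92.1600
  k=1: S(1,-1) = 80.0523; S(1,+0) = 92.1600; S(1,+1) = 106.0989
  k=2: S(2,-2) = 69.5353; S(2,-1) = 80.0523; S(2,+0) = 92.1600; S(2,+1) = 106.0989; S(2,+2) = 122.1461
Terminal payoffs V(N, j) = max(S_T - K, 0):
  V(2,-2) = 0.000000; V(2,-1) = 0.000000; V(2,+0) = 8.160000; V(2,+1) = 22.098919; V(2,+2) = 38.146057
Backward induction: V(k, j) = exp(-r*dt) * [p_u * V(k+1, j+1) + p_m * V(k+1, j) + p_d * V(k+1, j-1)]
  V(1,-1) = exp(-r*dt) * [p_u*8.160000 + p_m*0.000000 + p_d*0.000000] = 1.443105
  V(1,+0) = exp(-r*dt) * [p_u*22.098919 + p_m*8.160000 + p_d*0.000000] = 9.312974
  V(1,+1) = exp(-r*dt) * [p_u*38.146057 + p_m*22.098919 + p_d*8.160000] = 22.642607
  V(0,+0) = exp(-r*dt) * [p_u*22.642607 + p_m*9.312974 + p_d*1.443105] = 10.395499


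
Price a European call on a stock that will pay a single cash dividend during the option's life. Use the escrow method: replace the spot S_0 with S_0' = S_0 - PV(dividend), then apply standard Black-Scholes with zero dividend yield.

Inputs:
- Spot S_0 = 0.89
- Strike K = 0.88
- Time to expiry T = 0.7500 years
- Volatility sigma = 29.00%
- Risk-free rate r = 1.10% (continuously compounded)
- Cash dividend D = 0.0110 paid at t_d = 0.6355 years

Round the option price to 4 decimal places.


Answer: Price = 0.0907

Derivation:
PV(D) = D * exp(-r * t_d) = 0.0110 * 0.99303388 = 0.01092337
S_0' = S_0 - PV(D) = 0.8900 - 0.01092337 = 0.87907663
d1 = (ln(S_0'/K) + (r + sigma^2/2)*T) / (sigma*sqrt(T)) = 0.15424276
d2 = d1 - sigma*sqrt(T) = -0.09690461
exp(-rT) = 0.99178394
N(d1) = 0.56129083; N(d2) = 0.46140107
C = S_0' * N(d1) - K * exp(-rT) * N(d2) = 0.87907663 * 0.56129083 - 0.8800 * 0.99178394 * 0.46140107 = 0.0907


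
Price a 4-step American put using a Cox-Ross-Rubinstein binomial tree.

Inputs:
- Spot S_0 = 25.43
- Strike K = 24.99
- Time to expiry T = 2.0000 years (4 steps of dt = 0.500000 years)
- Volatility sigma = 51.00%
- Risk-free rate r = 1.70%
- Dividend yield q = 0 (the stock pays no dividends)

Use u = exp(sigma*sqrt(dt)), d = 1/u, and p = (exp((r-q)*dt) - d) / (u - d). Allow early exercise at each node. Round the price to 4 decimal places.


dt = T/N = 0.500000
u = exp(sigma*sqrt(dt)) = 1.434225; d = 1/u = 0.697241
p = (exp((r-q)*dt) - d) / (u - d) = 0.422391
Discount per step: exp(-r*dt) = 0.991536
Stock lattice S(k, i) with i counting down-moves:
  k=0: S(0,0) = 25.4300
  k=1: S(1,0) = 36.4723; S(1,1) = 17.7308
  k=2: S(2,0) = 52.3095; S(2,1) = 25.4300; S(2,2) = 12.3627
  k=3: S(3,0) = 75.0236; S(3,1) = 36.4723; S(3,2) = 17.7308; S(3,3) = 8.6198
  k=4: S(4,0) = 107.6007; S(4,1) = 52.3095; S(4,2) = 25.4300; S(4,3) = 12.3627; S(4,4) = 6.0100
Terminal payoffs V(N, i) = max(K - S_T, 0):
  V(4,0) = 0.000000; V(4,1) = 0.000000; V(4,2) = 0.000000; V(4,3) = 12.627340; V(4,4) = 18.979958
Backward induction: V(k, i) = exp(-r*dt) * [p * V(k+1, i) + (1-p) * V(k+1, i+1)]; then take max(V_cont, immediate exercise) for American.
  V(3,0) = exp(-r*dt) * [p*0.000000 + (1-p)*0.000000] = 0.000000; exercise = 0.000000; V(3,0) = max -> 0.000000
  V(3,1) = exp(-r*dt) * [p*0.000000 + (1-p)*0.000000] = 0.000000; exercise = 0.000000; V(3,1) = max -> 0.000000
  V(3,2) = exp(-r*dt) * [p*0.000000 + (1-p)*12.627340] = 7.231931; exercise = 7.259167; V(3,2) = max -> 7.259167
  V(3,3) = exp(-r*dt) * [p*12.627340 + (1-p)*18.979958] = 16.158734; exercise = 16.370249; V(3,3) = max -> 16.370249
  V(2,0) = exp(-r*dt) * [p*0.000000 + (1-p)*0.000000] = 0.000000; exercise = 0.000000; V(2,0) = max -> 0.000000
  V(2,1) = exp(-r*dt) * [p*0.000000 + (1-p)*7.259167] = 4.157470; exercise = 0.000000; V(2,1) = max -> 4.157470
  V(2,2) = exp(-r*dt) * [p*7.259167 + (1-p)*16.370249] = 12.415825; exercise = 12.627340; V(2,2) = max -> 12.627340
  V(1,0) = exp(-r*dt) * [p*0.000000 + (1-p)*4.157470] = 2.381067; exercise = 0.000000; V(1,0) = max -> 2.381067
  V(1,1) = exp(-r*dt) * [p*4.157470 + (1-p)*12.627340] = 8.973146; exercise = 7.259167; V(1,1) = max -> 8.973146
  V(0,0) = exp(-r*dt) * [p*2.381067 + (1-p)*8.973146] = 6.136329; exercise = 0.000000; V(0,0) = max -> 6.136329

Answer: Price = V(0,0) = 6.1363


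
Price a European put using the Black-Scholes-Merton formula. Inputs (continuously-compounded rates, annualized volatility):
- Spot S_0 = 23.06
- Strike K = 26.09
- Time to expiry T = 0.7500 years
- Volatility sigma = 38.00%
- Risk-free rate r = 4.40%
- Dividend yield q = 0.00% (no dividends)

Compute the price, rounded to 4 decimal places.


Answer: Price = 4.3654

Derivation:
d1 = (ln(S/K) + (r - q + 0.5*sigma^2) * T) / (sigma * sqrt(T)) = -0.11031214
d2 = d1 - sigma * sqrt(T) = -0.43940179
exp(-rT) = 0.96753856; exp(-qT) = 1.00000000
P = K * exp(-rT) * N(-d2) - S_0 * exp(-qT) * N(-d1)
N(-d1) = 0.54391909; N(-d2) = 0.66981479
P = 26.0900 * 0.96753856 * 0.66981479 - 23.0600 * 1.00000000 * 0.54391909 = 4.3654


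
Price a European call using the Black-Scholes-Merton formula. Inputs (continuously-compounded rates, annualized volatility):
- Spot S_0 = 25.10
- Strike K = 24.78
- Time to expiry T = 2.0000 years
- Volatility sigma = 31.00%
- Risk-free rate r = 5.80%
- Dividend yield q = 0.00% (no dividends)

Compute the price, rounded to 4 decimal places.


d1 = (ln(S/K) + (r - q + 0.5*sigma^2) * T) / (sigma * sqrt(T)) = 0.51306521
d2 = d1 - sigma * sqrt(T) = 0.07465900
exp(-rT) = 0.89047522; exp(-qT) = 1.00000000
C = S_0 * exp(-qT) * N(d1) - K * exp(-rT) * N(d2)
N(d1) = 0.69604715; N(d2) = 0.52975699
C = 25.1000 * 1.00000000 * 0.69604715 - 24.7800 * 0.89047522 * 0.52975699 = 5.7812

Answer: Price = 5.7812


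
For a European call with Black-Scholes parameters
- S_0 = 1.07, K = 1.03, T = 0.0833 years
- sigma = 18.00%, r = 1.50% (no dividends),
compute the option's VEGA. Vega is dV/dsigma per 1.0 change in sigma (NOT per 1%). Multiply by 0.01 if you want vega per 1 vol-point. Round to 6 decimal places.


d1 = 0.7834055879; d2 = 0.7314544570
phi(d1) = 0.2935225854; exp(-qT) = 1.0000000000; exp(-rT) = 0.9987512803
Vega = S * exp(-qT) * phi(d1) * sqrt(T) = 1.0700 * 1.0000000000 * 0.2935225854 * 0.2886173938 = 0.090646

Answer: Vega = 0.090646


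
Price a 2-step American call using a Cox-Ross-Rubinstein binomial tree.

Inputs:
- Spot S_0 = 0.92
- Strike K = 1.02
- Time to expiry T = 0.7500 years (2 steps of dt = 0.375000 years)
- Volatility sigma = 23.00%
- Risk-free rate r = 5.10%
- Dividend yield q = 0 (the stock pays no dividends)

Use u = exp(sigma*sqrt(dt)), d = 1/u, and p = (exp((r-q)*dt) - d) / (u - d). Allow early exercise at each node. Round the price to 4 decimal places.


dt = T/N = 0.375000
u = exp(sigma*sqrt(dt)) = 1.151247; d = 1/u = 0.868623
p = (exp((r-q)*dt) - d) / (u - d) = 0.533167
Discount per step: exp(-r*dt) = 0.981057
Stock lattice S(k, i) with i counting down-moves:
  k=0: S(0,0) = 0.9200
  k=1: S(1,0) = 1.0591; S(1,1) = 0.7991
  k=2: S(2,0) = 1.2193; S(2,1) = 0.9200; S(2,2) = 0.6941
Terminal payoffs V(N, i) = max(S_T - K, 0):
  V(2,0) = 0.199340; V(2,1) = 0.000000; V(2,2) = 0.000000
Backward induction: V(k, i) = exp(-r*dt) * [p * V(k+1, i) + (1-p) * V(k+1, i+1)]; then take max(V_cont, immediate exercise) for American.
  V(1,0) = exp(-r*dt) * [p*0.199340 + (1-p)*0.000000] = 0.104268; exercise = 0.039147; V(1,0) = max -> 0.104268
  V(1,1) = exp(-r*dt) * [p*0.000000 + (1-p)*0.000000] = 0.000000; exercise = 0.000000; V(1,1) = max -> 0.000000
  V(0,0) = exp(-r*dt) * [p*0.104268 + (1-p)*0.000000] = 0.054539; exercise = 0.000000; V(0,0) = max -> 0.054539

Answer: Price = V(0,0) = 0.0545


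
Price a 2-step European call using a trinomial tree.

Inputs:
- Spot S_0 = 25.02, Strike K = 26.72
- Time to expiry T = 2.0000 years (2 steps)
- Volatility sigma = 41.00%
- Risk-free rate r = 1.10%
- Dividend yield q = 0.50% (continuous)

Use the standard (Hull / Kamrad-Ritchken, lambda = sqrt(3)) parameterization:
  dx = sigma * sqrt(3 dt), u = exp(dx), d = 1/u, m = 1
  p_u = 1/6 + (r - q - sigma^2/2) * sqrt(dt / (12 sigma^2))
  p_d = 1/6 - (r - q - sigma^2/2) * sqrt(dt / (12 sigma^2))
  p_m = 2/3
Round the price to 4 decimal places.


Answer: Price = V(0,0) = 4.4607

Derivation:
dt = T/N = 1.000000; dx = sigma*sqrt(3*dt) = 0.710141
u = exp(dx) = 2.034278; d = 1/u = 0.491575
p_u = 0.111713, p_m = 0.666667, p_d = 0.221621
Discount per step: exp(-r*dt) = 0.989060
Stock lattice S(k, j) with j the centered position index:
  k=0: S(0,+0) = 25.0200
  k=1: S(1,-1) = 12.2992; S(1,+0) = 25.0200; S(1,+1) = 50.8976
  k=2: S(2,-2) = 6.0460; S(2,-1) = 12.2992; S(2,+0) = 25.0200; S(2,+1) = 50.8976; S(2,+2) = 103.5399
Terminal payoffs V(N, j) = max(S_T - K, 0):
  V(2,-2) = 0.000000; V(2,-1) = 0.000000; V(2,+0) = 0.000000; V(2,+1) = 24.177629; V(2,+2) = 76.819913
Backward induction: V(k, j) = exp(-r*dt) * [p_u * V(k+1, j+1) + p_m * V(k+1, j) + p_d * V(k+1, j-1)]
  V(1,-1) = exp(-r*dt) * [p_u*0.000000 + p_m*0.000000 + p_d*0.000000] = 0.000000
  V(1,+0) = exp(-r*dt) * [p_u*24.177629 + p_m*0.000000 + p_d*0.000000] = 2.671402
  V(1,+1) = exp(-r*dt) * [p_u*76.819913 + p_m*24.177629 + p_d*0.000000] = 24.429972
  V(0,+0) = exp(-r*dt) * [p_u*24.429972 + p_m*2.671402 + p_d*0.000000] = 4.460736


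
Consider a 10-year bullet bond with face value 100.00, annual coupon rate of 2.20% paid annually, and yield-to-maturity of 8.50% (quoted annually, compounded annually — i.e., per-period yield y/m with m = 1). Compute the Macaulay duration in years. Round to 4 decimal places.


Coupon per period c = face * coupon_rate / m = 2.200000
Periods per year m = 1; per-period yield y/m = 0.085000
Number of cashflows N = 10
Cashflows (t years, CF_t, discount factor 1/(1+y/m)^(m*t), PV):
  t = 1.0000: CF_t = 2.200000, DF = 0.921659, PV = 2.027650
  t = 2.0000: CF_t = 2.200000, DF = 0.849455, PV = 1.868802
  t = 3.0000: CF_t = 2.200000, DF = 0.782908, PV = 1.722398
  t = 4.0000: CF_t = 2.200000, DF = 0.721574, PV = 1.587463
  t = 5.0000: CF_t = 2.200000, DF = 0.665045, PV = 1.463100
  t = 6.0000: CF_t = 2.200000, DF = 0.612945, PV = 1.348479
  t = 7.0000: CF_t = 2.200000, DF = 0.564926, PV = 1.242838
  t = 8.0000: CF_t = 2.200000, DF = 0.520669, PV = 1.145473
  t = 9.0000: CF_t = 2.200000, DF = 0.479880, PV = 1.055735
  t = 10.0000: CF_t = 102.200000, DF = 0.442285, PV = 45.201569
Price P = sum_t PV_t = 58.663507
Macaulay numerator sum_t t * PV_t:
  t * PV_t at t = 1.0000: 2.027650
  t * PV_t at t = 2.0000: 3.737603
  t * PV_t at t = 3.0000: 5.167193
  t * PV_t at t = 4.0000: 6.349854
  t * PV_t at t = 5.0000: 7.315500
  t * PV_t at t = 6.0000: 8.090875
  t * PV_t at t = 7.0000: 8.699866
  t * PV_t at t = 8.0000: 9.163782
  t * PV_t at t = 9.0000: 9.501618
  t * PV_t at t = 10.0000: 452.015694
Macaulay duration D = (sum_t t * PV_t) / P = 512.069635 / 58.663507 = 8.728930

Answer: Macaulay duration = 8.7289 years


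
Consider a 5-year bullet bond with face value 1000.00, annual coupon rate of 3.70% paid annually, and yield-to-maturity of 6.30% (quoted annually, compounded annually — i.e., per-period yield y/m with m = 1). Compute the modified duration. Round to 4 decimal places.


Answer: Modified duration = 4.3575

Derivation:
Coupon per period c = face * coupon_rate / m = 37.000000
Periods per year m = 1; per-period yield y/m = 0.063000
Number of cashflows N = 5
Cashflows (t years, CF_t, discount factor 1/(1+y/m)^(m*t), PV):
  t = 1.0000: CF_t = 37.000000, DF = 0.940734, PV = 34.807150
  t = 2.0000: CF_t = 37.000000, DF = 0.884980, PV = 32.744261
  t = 3.0000: CF_t = 37.000000, DF = 0.832531, PV = 30.803632
  t = 4.0000: CF_t = 37.000000, DF = 0.783190, PV = 28.978017
  t = 5.0000: CF_t = 1037.000000, DF = 0.736773, PV = 764.033557
Price P = sum_t PV_t = 891.366618
First compute Macaulay numerator sum_t t * PV_t:
  t * PV_t at t = 1.0000: 34.807150
  t * PV_t at t = 2.0000: 65.488522
  t * PV_t at t = 3.0000: 92.410897
  t * PV_t at t = 4.0000: 115.912069
  t * PV_t at t = 5.0000: 3820.167787
Macaulay duration D = 4128.786424 / 891.366618 = 4.631973
Modified duration = D / (1 + y/m) = 4.631973 / (1 + 0.063000) = 4.357454


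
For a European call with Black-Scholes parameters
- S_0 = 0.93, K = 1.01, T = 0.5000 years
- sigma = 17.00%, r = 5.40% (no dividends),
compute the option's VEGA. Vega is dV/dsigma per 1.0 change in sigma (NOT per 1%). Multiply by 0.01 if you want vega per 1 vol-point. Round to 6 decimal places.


d1 = -0.4017699512; d2 = -0.5219781040
phi(d1) = 0.3680089281; exp(-qT) = 1.0000000000; exp(-rT) = 0.9733612415
Vega = S * exp(-qT) * phi(d1) * sqrt(T) = 0.9300 * 1.0000000000 * 0.3680089281 * 0.7071067812 = 0.242006

Answer: Vega = 0.242006


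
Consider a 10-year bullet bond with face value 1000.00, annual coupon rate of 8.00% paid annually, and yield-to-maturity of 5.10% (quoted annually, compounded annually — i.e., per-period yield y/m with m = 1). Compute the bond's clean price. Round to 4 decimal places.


Coupon per period c = face * coupon_rate / m = 80.000000
Periods per year m = 1; per-period yield y/m = 0.051000
Number of cashflows N = 10
Cashflows (t years, CF_t, discount factor 1/(1+y/m)^(m*t), PV):
  t = 1.0000: CF_t = 80.000000, DF = 0.951475, PV = 76.117983
  t = 2.0000: CF_t = 80.000000, DF = 0.905304, PV = 72.424341
  t = 3.0000: CF_t = 80.000000, DF = 0.861374, PV = 68.909935
  t = 4.0000: CF_t = 80.000000, DF = 0.819576, PV = 65.566065
  t = 5.0000: CF_t = 80.000000, DF = 0.779806, PV = 62.384458
  t = 6.0000: CF_t = 80.000000, DF = 0.741965, PV = 59.357239
  t = 7.0000: CF_t = 80.000000, DF = 0.705961, PV = 56.476916
  t = 8.0000: CF_t = 80.000000, DF = 0.671705, PV = 53.736362
  t = 9.0000: CF_t = 80.000000, DF = 0.639110, PV = 51.128793
  t = 10.0000: CF_t = 1080.000000, DF = 0.608097, PV = 656.744728
Price P = sum_t PV_t = 1222.846821

Answer: Price = 1222.8468


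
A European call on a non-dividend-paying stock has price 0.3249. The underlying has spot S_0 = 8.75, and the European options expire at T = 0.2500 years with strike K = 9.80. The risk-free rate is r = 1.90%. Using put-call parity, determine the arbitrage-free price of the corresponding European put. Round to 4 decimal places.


Answer: Put price = 1.3285

Derivation:
Put-call parity: C - P = S_0 * exp(-qT) - K * exp(-rT).
S_0 * exp(-qT) = 8.7500 * 1.00000000 = 8.75000000
K * exp(-rT) = 9.8000 * 0.99526126 = 9.75356038
P = C - S*exp(-qT) + K*exp(-rT)
P = 0.3249 - 8.75000000 + 9.75356038 = 1.3285
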